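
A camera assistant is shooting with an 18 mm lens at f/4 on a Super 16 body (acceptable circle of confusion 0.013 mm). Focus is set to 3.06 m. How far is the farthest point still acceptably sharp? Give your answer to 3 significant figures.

Hyperfocal distance H = f²/(N·c) + f = 18²/(4 × 0.013) + 18 = 324/0.052 + 18 ≈ 6248.8 mm ≈ 6.249 m.
Far limit Df = s·(H − f)/(H − s) = 3060 × (6248.8 − 18) / (6248.8 − 3060) = 3060 × 6230.8 / 3188.8 ≈ 5979.2 mm ≈ 5.98 m.

5.98 m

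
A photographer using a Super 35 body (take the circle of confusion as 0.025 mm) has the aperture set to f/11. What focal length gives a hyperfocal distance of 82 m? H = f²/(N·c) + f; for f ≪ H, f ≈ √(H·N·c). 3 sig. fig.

150 mm

From H = f²/(N·c) + f, with f ≪ H: f ≈ √(H·N·c) = √(82000 × 11 × 0.025) = √22550 ≈ 150.2 mm.
The +f correction barely moves this — solving exactly, f² + N·c·f − N·c·H = 0 ⇒ f = (−N·c + √((N·c)² + 4·N·c·H))/2 = (−0.275 + √90200)/2 ≈ 150.03 mm, so f ≈ 150 mm.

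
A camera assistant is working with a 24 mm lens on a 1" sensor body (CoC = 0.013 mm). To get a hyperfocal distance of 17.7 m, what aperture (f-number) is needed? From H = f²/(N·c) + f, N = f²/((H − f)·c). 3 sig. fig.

Rearrange H = f²/(N·c) + f for N: N = f² / ((H − f)·c).
N = 24² / ((17700 − 24) × 0.013) = 576 / 229.8 ≈ 2.51.

f/2.51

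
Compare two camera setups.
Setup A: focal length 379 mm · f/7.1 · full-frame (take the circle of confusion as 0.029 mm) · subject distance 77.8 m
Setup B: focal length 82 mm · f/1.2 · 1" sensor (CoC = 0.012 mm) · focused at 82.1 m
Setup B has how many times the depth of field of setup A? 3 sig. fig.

1.70

Setup A: H = 379²/(7.1×0.029) + 379 ≈ 698004.1 mm; DoF = Df − Dn = 87512 − 70028 ≈ 17484 mm.
Setup B: H = 82²/(1.2×0.012) + 82 ≈ 467026.4 mm; DoF = Df − Dn = 99593 − 69834 ≈ 29759 mm.
Ratio = 29759 / 17484 ≈ 1.70.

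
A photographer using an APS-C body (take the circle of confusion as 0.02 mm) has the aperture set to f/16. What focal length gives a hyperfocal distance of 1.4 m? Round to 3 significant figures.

21.0 mm

From H = f²/(N·c) + f, with f ≪ H: f ≈ √(H·N·c) = √(1400 × 16 × 0.02) = √448.00 ≈ 21.17 mm.
Exact: f² + N·c·f − N·c·H = 0 ⇒ f = (−N·c + √((N·c)² + 4·N·c·H))/2 = (−0.32 + √1792.1)/2 ≈ 21.007 mm ≈ 21.0 mm.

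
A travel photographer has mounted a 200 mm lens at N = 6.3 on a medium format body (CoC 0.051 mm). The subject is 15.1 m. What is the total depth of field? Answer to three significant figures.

3.67 m

Hyperfocal distance H = f²/(N·c) + f = 200²/(6.3 × 0.051) + 200 = 40000/0.3213 + 200 ≈ 124694.2 mm ≈ 124.7 m.
Near limit Dn = s·(H − f)/(H + s − 2f) = 15100 × (124694.2 − 200) / (124694.2 + 15100 − 2 × 200) = 15100 × 124494.2 / 139394.2 ≈ 13485.9 mm.
Far limit Df = s·(H − f)/(H − s) = 15100 × (124694.2 − 200) / (124694.2 − 15100) = 15100 × 124494.2 / 109594.2 ≈ 17152.9 mm.
Depth of field = Df − Dn = 17152.9 − 13485.9 ≈ 3667.0 mm ≈ 3.67 m.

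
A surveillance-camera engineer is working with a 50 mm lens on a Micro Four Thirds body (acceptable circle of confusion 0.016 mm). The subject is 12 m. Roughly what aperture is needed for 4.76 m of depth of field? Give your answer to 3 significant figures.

f/2.50

Write h = H − f = f²/(N·c). The thin-lens limits are Dn = s·h/(h + (s−f)) and Df = s·h/(h − (s−f)), so DoF = Df − Dn = 2·s·(s−f)·h / (h² − (s−f)²).
That is a quadratic in h: DoF·h² − 2·s·(s−f)·h − DoF·(s−f)² = 0 ⇒ h = (s−f)·(s + √(s² + DoF²)) / DoF = 11950 × (12000 + √(12000² + 4760²)) / 4760 = 11950 × (12000 + 12909.6) / 4760 ≈ 62536 mm.
Then N = f²/(c·h) = 50² / (0.016 × 62536) = 2500 / 1000.6 ≈ 2.50.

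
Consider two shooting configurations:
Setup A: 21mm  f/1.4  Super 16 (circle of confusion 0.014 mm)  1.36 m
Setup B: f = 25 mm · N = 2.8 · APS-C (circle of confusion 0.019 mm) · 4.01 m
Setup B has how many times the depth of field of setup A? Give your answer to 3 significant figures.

Setup A: H = 21²/(1.4×0.014) + 21 ≈ 22521.0 mm; DoF = Df − Dn = 1446.06 − 1283.61 ≈ 162.45 mm.
Setup B: H = 25²/(2.8×0.019) + 25 ≈ 11773.1 mm; DoF = Df − Dn = 6068.4 − 2994.3 ≈ 3074.1 mm.
Ratio = 3074.1 / 162.45 ≈ 18.9.

18.9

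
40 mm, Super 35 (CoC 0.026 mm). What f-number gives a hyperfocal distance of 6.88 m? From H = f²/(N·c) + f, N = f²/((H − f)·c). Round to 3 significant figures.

f/9

Rearrange H = f²/(N·c) + f for N: N = f² / ((H − f)·c).
N = 40² / ((6880 − 40) × 0.026) = 1600 / 177.8 ≈ 9.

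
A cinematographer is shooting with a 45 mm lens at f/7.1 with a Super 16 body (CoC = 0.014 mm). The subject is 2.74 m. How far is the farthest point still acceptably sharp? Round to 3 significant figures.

3.16 m

Hyperfocal distance H = f²/(N·c) + f = 45²/(7.1 × 0.014) + 45 = 2025/0.0994 + 45 ≈ 20417.2 mm ≈ 20.42 m.
Far limit Df = s·(H − f)/(H − s) = 2740 × (20417.2 − 45) / (20417.2 − 2740) = 2740 × 20372.2 / 17677.2 ≈ 3157.7 mm ≈ 3.16 m.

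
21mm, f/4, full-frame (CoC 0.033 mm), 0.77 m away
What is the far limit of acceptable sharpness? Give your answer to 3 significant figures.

0.993 m

Hyperfocal distance H = f²/(N·c) + f = 21²/(4 × 0.033) + 21 = 441/0.132 + 21 ≈ 3361.9 mm ≈ 3.362 m.
Far limit Df = s·(H − f)/(H − s) = 770 × (3361.9 − 21) / (3361.9 − 770) = 770 × 3340.9 / 2591.9 ≈ 992.51 mm ≈ 0.993 m.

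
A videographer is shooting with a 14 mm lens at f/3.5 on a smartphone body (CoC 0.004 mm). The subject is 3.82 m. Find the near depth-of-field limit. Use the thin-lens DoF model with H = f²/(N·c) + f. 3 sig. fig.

3.00 m

Hyperfocal distance H = f²/(N·c) + f = 14²/(3.5 × 0.004) + 14 = 196/0.014 + 14 ≈ 14014.0 mm ≈ 14.01 m.
Near limit Dn = s·(H − f)/(H + s − 2f) = 3820 × (14014.0 − 14) / (14014.0 + 3820 − 2 × 14) = 3820 × 14000.0 / 17806.0 ≈ 3003.5 mm ≈ 3.00 m.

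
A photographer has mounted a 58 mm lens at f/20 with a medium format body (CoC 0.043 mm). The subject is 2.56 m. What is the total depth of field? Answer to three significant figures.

Hyperfocal distance H = f²/(N·c) + f = 58²/(20 × 0.043) + 58 = 3364/0.86 + 58 ≈ 3969.6 mm ≈ 3.970 m.
Near limit Dn = s·(H − f)/(H + s − 2f) = 2560 × (3969.6 − 58) / (3969.6 + 2560 − 2 × 58) = 2560 × 3911.6 / 6413.6 ≈ 1561.3 mm.
Far limit Df = s·(H − f)/(H − s) = 2560 × (3969.6 − 58) / (3969.6 − 2560) = 2560 × 3911.6 / 1409.6 ≈ 7103.8 mm.
Depth of field = Df − Dn = 7103.8 − 1561.3 ≈ 5542.5 mm ≈ 5.54 m.

5.54 m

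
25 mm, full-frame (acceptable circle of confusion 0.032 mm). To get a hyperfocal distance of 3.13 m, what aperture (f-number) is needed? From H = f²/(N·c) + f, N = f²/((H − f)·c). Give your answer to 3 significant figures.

Rearrange H = f²/(N·c) + f for N: N = f² / ((H − f)·c).
N = 25² / ((3130 − 25) × 0.032) = 625 / 99.36 ≈ 6.29.

f/6.29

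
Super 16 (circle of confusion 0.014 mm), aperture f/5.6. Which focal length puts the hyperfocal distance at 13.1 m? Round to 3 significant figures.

From H = f²/(N·c) + f, with f ≪ H: f ≈ √(H·N·c) = √(13100 × 5.6 × 0.014) = √1027.0 ≈ 32.05 mm.
Exact: f² + N·c·f − N·c·H = 0 ⇒ f = (−N·c + √((N·c)² + 4·N·c·H))/2 = (−0.0784 + √4108.2)/2 ≈ 32.008 mm ≈ 32.0 mm.

32.0 mm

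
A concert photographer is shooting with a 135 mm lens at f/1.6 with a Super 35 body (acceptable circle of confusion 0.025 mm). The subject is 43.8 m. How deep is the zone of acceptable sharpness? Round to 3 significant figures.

Hyperfocal distance H = f²/(N·c) + f = 135²/(1.6 × 0.025) + 135 = 18225/0.04 + 135 ≈ 455760.0 mm ≈ 455.8 m.
Near limit Dn = s·(H − f)/(H + s − 2f) = 43800 × (455760.0 − 135) / (455760.0 + 43800 − 2 × 135) = 43800 × 455625.0 / 499290.0 ≈ 39969.5 mm.
Far limit Df = s·(H − f)/(H − s) = 43800 × (455760.0 − 135) / (455760.0 − 43800) = 43800 × 455625.0 / 411960.0 ≈ 48442.5 mm.
Depth of field = Df − Dn = 48442.5 − 39969.5 ≈ 8473.0 mm ≈ 8.47 m.

8.47 m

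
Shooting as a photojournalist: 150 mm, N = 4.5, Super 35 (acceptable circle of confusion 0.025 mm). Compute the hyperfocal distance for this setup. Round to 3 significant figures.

Hyperfocal distance H = f²/(N·c) + f = 150²/(4.5 × 0.025) + 150 = 22500/0.1125 + 150 ≈ 200150.0 mm ≈ 200 m.

200 m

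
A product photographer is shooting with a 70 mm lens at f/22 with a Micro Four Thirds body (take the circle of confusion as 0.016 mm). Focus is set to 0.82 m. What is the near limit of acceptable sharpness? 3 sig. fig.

0.778 m

Hyperfocal distance H = f²/(N·c) + f = 70²/(22 × 0.016) + 70 = 4900/0.352 + 70 ≈ 13990.5 mm ≈ 13.99 m.
Near limit Dn = s·(H − f)/(H + s − 2f) = 820 × (13990.5 − 70) / (13990.5 + 820 − 2 × 70) = 820 × 13920.5 / 14670.5 ≈ 778.08 mm ≈ 0.778 m.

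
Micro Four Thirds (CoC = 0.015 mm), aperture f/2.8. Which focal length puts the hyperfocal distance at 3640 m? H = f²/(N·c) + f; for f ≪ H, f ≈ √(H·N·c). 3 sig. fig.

From H = f²/(N·c) + f, with f ≪ H: f ≈ √(H·N·c) = √(3640000 × 2.8 × 0.015) = √152880 ≈ 391.0 mm.
The +f correction barely moves this — solving exactly, f² + N·c·f − N·c·H = 0 ⇒ f = (−N·c + √((N·c)² + 4·N·c·H))/2 = (−0.042 + √611520)/2 ≈ 390.98 mm, so f ≈ 391 mm.

391 mm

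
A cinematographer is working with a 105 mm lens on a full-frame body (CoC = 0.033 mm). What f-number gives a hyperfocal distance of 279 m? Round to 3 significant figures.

Rearrange H = f²/(N·c) + f for N: N = f² / ((H − f)·c).
N = 105² / ((279000 − 105) × 0.033) = 11025 / 9204 ≈ 1.20.

f/1.20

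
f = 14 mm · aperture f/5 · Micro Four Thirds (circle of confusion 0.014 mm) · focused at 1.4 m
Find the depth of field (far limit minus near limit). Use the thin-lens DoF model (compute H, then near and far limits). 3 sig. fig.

1.84 m

Hyperfocal distance H = f²/(N·c) + f = 14²/(5 × 0.014) + 14 = 196/0.07 + 14 ≈ 2814.0 mm ≈ 2.814 m.
Near limit Dn = s·(H − f)/(H + s − 2f) = 1400 × (2814.0 − 14) / (2814.0 + 1400 − 2 × 14) = 1400 × 2800.0 / 4186.0 ≈ 936.5 mm.
Far limit Df = s·(H − f)/(H − s) = 1400 × (2814.0 − 14) / (2814.0 − 1400) = 1400 × 2800.0 / 1414.0 ≈ 2772.3 mm.
Depth of field = Df − Dn = 2772.3 − 936.5 ≈ 1835.8 mm ≈ 1.84 m.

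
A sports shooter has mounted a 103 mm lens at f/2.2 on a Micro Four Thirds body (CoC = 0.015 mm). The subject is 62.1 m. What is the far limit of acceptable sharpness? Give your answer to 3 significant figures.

Hyperfocal distance H = f²/(N·c) + f = 103²/(2.2 × 0.015) + 103 = 10609/0.033 + 103 ≈ 321587.8 mm ≈ 321.6 m.
Far limit Df = s·(H − f)/(H − s) = 62100 × (321587.8 − 103) / (321587.8 − 62100) = 62100 × 321484.8 / 259487.8 ≈ 76937 mm ≈ 76.9 m.

76.9 m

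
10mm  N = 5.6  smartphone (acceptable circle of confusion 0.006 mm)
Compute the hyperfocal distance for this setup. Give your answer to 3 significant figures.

2.99 m

Hyperfocal distance H = f²/(N·c) + f = 10²/(5.6 × 0.006) + 10 = 100/0.0336 + 10 ≈ 2986.2 mm ≈ 2.99 m.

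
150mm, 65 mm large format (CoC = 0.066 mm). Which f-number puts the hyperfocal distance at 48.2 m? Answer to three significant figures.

Rearrange H = f²/(N·c) + f for N: N = f² / ((H − f)·c).
N = 150² / ((48200 − 150) × 0.066) = 22500 / 3171 ≈ 7.09.

f/7.09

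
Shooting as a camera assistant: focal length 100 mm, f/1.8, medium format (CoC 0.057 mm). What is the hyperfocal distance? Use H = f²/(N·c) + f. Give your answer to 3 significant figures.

97.6 m

Hyperfocal distance H = f²/(N·c) + f = 100²/(1.8 × 0.057) + 100 = 10000/0.1026 + 100 ≈ 97565.9 mm ≈ 97.6 m.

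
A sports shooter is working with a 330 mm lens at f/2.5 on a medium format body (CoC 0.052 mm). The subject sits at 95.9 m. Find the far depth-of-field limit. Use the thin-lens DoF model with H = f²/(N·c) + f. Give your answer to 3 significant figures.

108 m

Hyperfocal distance H = f²/(N·c) + f = 330²/(2.5 × 0.052) + 330 = 108900/0.13 + 330 ≈ 838022.3 mm ≈ 838.0 m.
Far limit Df = s·(H − f)/(H − s) = 95900 × (838022.3 − 330) / (838022.3 − 95900) = 95900 × 837692.3 / 742122.3 ≈ 108250 mm ≈ 108 m.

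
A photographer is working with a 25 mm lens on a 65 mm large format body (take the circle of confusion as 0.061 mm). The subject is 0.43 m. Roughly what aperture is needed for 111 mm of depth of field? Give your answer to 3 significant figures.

Write h = H − f = f²/(N·c). The thin-lens limits are Dn = s·h/(h + (s−f)) and Df = s·h/(h − (s−f)), so DoF = Df − Dn = 2·s·(s−f)·h / (h² − (s−f)²).
That is a quadratic in h: DoF·h² − 2·s·(s−f)·h − DoF·(s−f)² = 0 ⇒ h = (s−f)·(s + √(s² + DoF²)) / DoF = 405 × (430 + √(430² + 111²)) / 111 = 405 × (430 + 444.096) / 111 ≈ 3189.3 mm.
Then N = f²/(c·h) = 25² / (0.061 × 3189.3) = 625 / 194.55 ≈ 3.21.

f/3.21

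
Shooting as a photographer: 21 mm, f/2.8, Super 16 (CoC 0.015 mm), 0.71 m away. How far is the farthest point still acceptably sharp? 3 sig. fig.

Hyperfocal distance H = f²/(N·c) + f = 21²/(2.8 × 0.015) + 21 = 441/0.042 + 21 ≈ 10521.0 mm ≈ 10.52 m.
Far limit Df = s·(H − f)/(H − s) = 710 × (10521.0 − 21) / (10521.0 − 710) = 710 × 10500.0 / 9811.0 ≈ 759.86 mm ≈ 0.760 m.

0.760 m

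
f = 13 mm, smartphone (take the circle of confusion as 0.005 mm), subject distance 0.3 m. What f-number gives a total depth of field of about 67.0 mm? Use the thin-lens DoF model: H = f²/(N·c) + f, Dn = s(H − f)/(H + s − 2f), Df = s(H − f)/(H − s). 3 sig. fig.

Write h = H − f = f²/(N·c). The thin-lens limits are Dn = s·h/(h + (s−f)) and Df = s·h/(h − (s−f)), so DoF = Df − Dn = 2·s·(s−f)·h / (h² − (s−f)²).
That is a quadratic in h: DoF·h² − 2·s·(s−f)·h − DoF·(s−f)² = 0 ⇒ h = (s−f)·(s + √(s² + DoF²)) / DoF = 287 × (300 + √(300² + 67²)) / 67 = 287 × (300 + 307.391) / 67 ≈ 2601.8 mm.
Then N = f²/(c·h) = 13² / (0.005 × 2601.8) = 169 / 13.009 ≈ 13.

f/13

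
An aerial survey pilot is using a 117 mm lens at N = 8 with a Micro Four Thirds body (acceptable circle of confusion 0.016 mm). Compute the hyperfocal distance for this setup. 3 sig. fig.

107 m

Hyperfocal distance H = f²/(N·c) + f = 117²/(8 × 0.016) + 117 = 13689/0.128 + 117 ≈ 107062.3 mm ≈ 107 m.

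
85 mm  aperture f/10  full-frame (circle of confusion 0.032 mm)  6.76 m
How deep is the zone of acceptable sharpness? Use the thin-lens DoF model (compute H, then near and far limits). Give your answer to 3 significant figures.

Hyperfocal distance H = f²/(N·c) + f = 85²/(10 × 0.032) + 85 = 7225/0.32 + 85 ≈ 22663.1 mm ≈ 22.66 m.
Near limit Dn = s·(H − f)/(H + s − 2f) = 6760 × (22663.1 − 85) / (22663.1 + 6760 − 2 × 85) = 6760 × 22578.1 / 29253.1 ≈ 5217.5 mm.
Far limit Df = s·(H − f)/(H − s) = 6760 × (22663.1 − 85) / (22663.1 − 6760) = 6760 × 22578.1 / 15903.1 ≈ 9597.4 mm.
Depth of field = Df − Dn = 9597.4 − 5217.5 ≈ 4379.9 mm ≈ 4.38 m.

4.38 m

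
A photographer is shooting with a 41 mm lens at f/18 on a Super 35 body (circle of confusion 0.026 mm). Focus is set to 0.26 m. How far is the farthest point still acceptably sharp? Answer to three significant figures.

Hyperfocal distance H = f²/(N·c) + f = 41²/(18 × 0.026) + 41 = 1681/0.468 + 41 ≈ 3632.9 mm ≈ 3.633 m.
Far limit Df = s·(H − f)/(H − s) = 260 × (3632.9 − 41) / (3632.9 − 260) = 260 × 3591.9 / 3372.9 ≈ 276.88 mm.

277 mm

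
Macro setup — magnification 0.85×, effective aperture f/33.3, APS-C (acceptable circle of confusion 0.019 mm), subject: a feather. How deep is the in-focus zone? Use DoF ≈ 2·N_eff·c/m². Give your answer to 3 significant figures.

At magnification m, DoF ≈ 2·N_eff·c/m² = 2 × 33.3 × 0.019 / 0.85² = 1.265 / 0.7225 ≈ 1.75 mm.

1.75 mm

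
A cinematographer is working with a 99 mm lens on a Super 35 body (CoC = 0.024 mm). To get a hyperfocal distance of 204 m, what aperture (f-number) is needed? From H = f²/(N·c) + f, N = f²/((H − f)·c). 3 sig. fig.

f/2.00

Rearrange H = f²/(N·c) + f for N: N = f² / ((H − f)·c).
N = 99² / ((204000 − 99) × 0.024) = 9801 / 4894 ≈ 2.00.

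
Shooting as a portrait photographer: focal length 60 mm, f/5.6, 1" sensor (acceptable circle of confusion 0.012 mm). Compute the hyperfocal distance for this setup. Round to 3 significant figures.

Hyperfocal distance H = f²/(N·c) + f = 60²/(5.6 × 0.012) + 60 = 3600/0.0672 + 60 ≈ 53631.4 mm ≈ 53.6 m.

53.6 m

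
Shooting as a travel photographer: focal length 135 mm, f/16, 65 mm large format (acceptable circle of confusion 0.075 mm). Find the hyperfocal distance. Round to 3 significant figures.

15.3 m

Hyperfocal distance H = f²/(N·c) + f = 135²/(16 × 0.075) + 135 = 18225/1.2 + 135 ≈ 15322.5 mm ≈ 15.3 m.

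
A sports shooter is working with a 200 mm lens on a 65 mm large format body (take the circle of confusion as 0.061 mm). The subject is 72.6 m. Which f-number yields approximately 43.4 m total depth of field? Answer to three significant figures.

Write h = H − f = f²/(N·c). The thin-lens limits are Dn = s·h/(h + (s−f)) and Df = s·h/(h − (s−f)), so DoF = Df − Dn = 2·s·(s−f)·h / (h² − (s−f)²).
That is a quadratic in h: DoF·h² − 2·s·(s−f)·h − DoF·(s−f)² = 0 ⇒ h = (s−f)·(s + √(s² + DoF²)) / DoF = 72400 × (72600 + √(72600² + 43400²)) / 43400 = 72400 × (72600 + 84583.2) / 43400 ≈ 262213 mm.
Then N = f²/(c·h) = 200² / (0.061 × 262213) = 40000 / 15995 ≈ 2.50.

f/2.50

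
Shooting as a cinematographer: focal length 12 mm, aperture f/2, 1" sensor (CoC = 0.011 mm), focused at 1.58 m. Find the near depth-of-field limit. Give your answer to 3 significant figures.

Hyperfocal distance H = f²/(N·c) + f = 12²/(2 × 0.011) + 12 = 144/0.022 + 12 ≈ 6557.5 mm ≈ 6.557 m.
Near limit Dn = s·(H − f)/(H + s − 2f) = 1580 × (6557.5 − 12) / (6557.5 + 1580 − 2 × 12) = 1580 × 6545.5 / 8113.5 ≈ 1274.7 mm ≈ 1.27 m.

1.27 m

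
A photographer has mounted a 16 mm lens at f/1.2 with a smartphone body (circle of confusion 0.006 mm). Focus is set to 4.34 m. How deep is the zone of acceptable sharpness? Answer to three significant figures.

1.07 m

Hyperfocal distance H = f²/(N·c) + f = 16²/(1.2 × 0.006) + 16 = 256/0.0072 + 16 ≈ 35571.6 mm ≈ 35.57 m.
Near limit Dn = s·(H − f)/(H + s − 2f) = 4340 × (35571.6 − 16) / (35571.6 + 4340 − 2 × 16) = 4340 × 35555.6 / 39879.6 ≈ 3869.4 mm.
Far limit Df = s·(H − f)/(H − s) = 4340 × (35571.6 − 16) / (35571.6 − 4340) = 4340 × 35555.6 / 31231.6 ≈ 4940.9 mm.
Depth of field = Df − Dn = 4940.9 − 3869.4 ≈ 1071.5 mm ≈ 1.07 m.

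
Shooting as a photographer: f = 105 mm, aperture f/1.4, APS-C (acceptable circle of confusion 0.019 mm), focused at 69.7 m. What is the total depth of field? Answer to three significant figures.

24.1 m

Hyperfocal distance H = f²/(N·c) + f = 105²/(1.4 × 0.019) + 105 = 11025/0.0266 + 105 ≈ 414578.7 mm ≈ 414.6 m.
Near limit Dn = s·(H − f)/(H + s − 2f) = 69700 × (414578.7 − 105) / (414578.7 + 69700 − 2 × 105) = 69700 × 414473.7 / 484068.7 ≈ 59679 mm.
Far limit Df = s·(H − f)/(H − s) = 69700 × (414578.7 − 105) / (414578.7 − 69700) = 69700 × 414473.7 / 344878.7 ≈ 83765 mm.
Depth of field = Df − Dn = 83765 − 59679 ≈ 24086 mm ≈ 24.1 m.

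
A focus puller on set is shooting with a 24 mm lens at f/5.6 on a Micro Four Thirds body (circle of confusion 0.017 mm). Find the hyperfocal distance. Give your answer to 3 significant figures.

6.07 m

Hyperfocal distance H = f²/(N·c) + f = 24²/(5.6 × 0.017) + 24 = 576/0.0952 + 24 ≈ 6074.4 mm ≈ 6.07 m.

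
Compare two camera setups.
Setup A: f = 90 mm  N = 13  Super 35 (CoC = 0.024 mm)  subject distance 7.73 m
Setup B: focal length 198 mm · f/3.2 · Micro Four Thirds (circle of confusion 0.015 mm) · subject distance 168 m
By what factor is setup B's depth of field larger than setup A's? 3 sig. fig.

Setup A: H = 90²/(13×0.024) + 90 ≈ 26051.5 mm; DoF = Df − Dn = 10953.4 − 5972.4 ≈ 4981.0 mm.
Setup B: H = 198²/(3.2×0.015) + 198 ≈ 816948.0 mm; DoF = Df − Dn = 211441 − 139367 ≈ 72074 mm.
Ratio = 72074 / 4981.0 ≈ 14.5.

14.5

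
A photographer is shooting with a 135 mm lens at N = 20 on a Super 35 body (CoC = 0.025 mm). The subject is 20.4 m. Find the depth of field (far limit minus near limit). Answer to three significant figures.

32.8 m

Hyperfocal distance H = f²/(N·c) + f = 135²/(20 × 0.025) + 135 = 18225/0.5 + 135 ≈ 36585.0 mm ≈ 36.59 m.
Near limit Dn = s·(H − f)/(H + s − 2f) = 20400 × (36585.0 − 135) / (36585.0 + 20400 − 2 × 135) = 20400 × 36450.0 / 56715.0 ≈ 13111 mm.
Far limit Df = s·(H − f)/(H − s) = 20400 × (36585.0 − 135) / (36585.0 − 20400) = 20400 × 36450.0 / 16185.0 ≈ 45943 mm.
Depth of field = Df − Dn = 45943 − 13111 ≈ 32832 mm ≈ 32.8 m.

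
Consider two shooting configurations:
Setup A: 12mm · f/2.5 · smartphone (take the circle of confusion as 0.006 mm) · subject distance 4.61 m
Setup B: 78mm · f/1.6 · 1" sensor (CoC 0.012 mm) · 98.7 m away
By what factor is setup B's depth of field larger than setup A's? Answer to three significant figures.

Setup A: H = 12²/(2.5×0.006) + 12 ≈ 9612.0 mm; DoF = Df − Dn = 8847.7 − 3117.1 ≈ 5730.6 mm.
Setup B: H = 78²/(1.6×0.012) + 78 ≈ 316953.0 mm; DoF = Df − Dn = 143300 − 75273 ≈ 68027 mm.
Ratio = 68027 / 5730.6 ≈ 11.9.

11.9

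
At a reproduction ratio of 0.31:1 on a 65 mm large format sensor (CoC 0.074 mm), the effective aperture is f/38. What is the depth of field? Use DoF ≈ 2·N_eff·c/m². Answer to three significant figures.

58.5 mm

At magnification m, DoF ≈ 2·N_eff·c/m² = 2 × 38 × 0.074 / 0.31² = 5.624 / 0.0961 ≈ 58.5 mm.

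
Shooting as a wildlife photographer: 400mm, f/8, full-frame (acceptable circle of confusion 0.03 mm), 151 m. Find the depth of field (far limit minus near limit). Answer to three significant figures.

Hyperfocal distance H = f²/(N·c) + f = 400²/(8 × 0.03) + 400 = 160000/0.24 + 400 ≈ 667066.7 mm ≈ 667.1 m.
Near limit Dn = s·(H − f)/(H + s − 2f) = 151000 × (667066.7 − 400) / (667066.7 + 151000 − 2 × 400) = 151000 × 666666.7 / 817266.7 ≈ 123175 mm.
Far limit Df = s·(H − f)/(H − s) = 151000 × (667066.7 − 400) / (667066.7 − 151000) = 151000 × 666666.7 / 516066.7 ≈ 195065 mm.
Depth of field = Df − Dn = 195065 − 123175 ≈ 71890 mm ≈ 71.9 m.

71.9 m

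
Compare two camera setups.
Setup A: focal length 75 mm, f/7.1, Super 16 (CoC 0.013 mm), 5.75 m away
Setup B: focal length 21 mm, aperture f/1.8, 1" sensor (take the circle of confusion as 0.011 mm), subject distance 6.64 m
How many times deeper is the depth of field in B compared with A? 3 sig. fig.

4.01

Setup A: H = 75²/(7.1×0.013) + 75 ≈ 61017.6 mm; DoF = Df − Dn = 6340.4 − 5260.2 ≈ 1080.2 mm.
Setup B: H = 21²/(1.8×0.011) + 21 ≈ 22293.7 mm; DoF = Df − Dn = 9447.6 − 5118.8 ≈ 4328.8 mm.
Ratio = 4328.8 / 1080.2 ≈ 4.01.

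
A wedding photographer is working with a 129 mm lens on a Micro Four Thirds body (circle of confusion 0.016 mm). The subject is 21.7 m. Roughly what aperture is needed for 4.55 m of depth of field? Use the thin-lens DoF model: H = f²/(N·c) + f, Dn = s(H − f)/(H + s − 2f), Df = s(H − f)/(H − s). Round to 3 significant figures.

Write h = H − f = f²/(N·c). The thin-lens limits are Dn = s·h/(h + (s−f)) and Df = s·h/(h − (s−f)), so DoF = Df − Dn = 2·s·(s−f)·h / (h² − (s−f)²).
That is a quadratic in h: DoF·h² − 2·s·(s−f)·h − DoF·(s−f)² = 0 ⇒ h = (s−f)·(s + √(s² + DoF²)) / DoF = 21571 × (21700 + √(21700² + 4550²)) / 4550 = 21571 × (21700 + 22171.9) / 4550 ≈ 207991 mm.
Then N = f²/(c·h) = 129² / (0.016 × 207991) = 16641 / 3327.9 ≈ 5.

f/5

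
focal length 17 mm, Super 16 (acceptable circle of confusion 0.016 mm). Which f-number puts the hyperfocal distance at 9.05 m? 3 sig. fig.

Rearrange H = f²/(N·c) + f for N: N = f² / ((H − f)·c).
N = 17² / ((9050 − 17) × 0.016) = 289 / 144.5 ≈ 2.00.

f/2.00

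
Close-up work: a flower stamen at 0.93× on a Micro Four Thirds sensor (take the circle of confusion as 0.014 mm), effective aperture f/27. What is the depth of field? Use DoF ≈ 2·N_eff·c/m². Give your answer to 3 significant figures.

At magnification m, DoF ≈ 2·N_eff·c/m² = 2 × 27 × 0.014 / 0.93² = 0.756 / 0.8649 ≈ 0.874 mm.

0.874 mm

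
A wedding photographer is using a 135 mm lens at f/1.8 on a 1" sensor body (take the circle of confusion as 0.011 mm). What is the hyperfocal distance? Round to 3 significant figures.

921 m

Hyperfocal distance H = f²/(N·c) + f = 135²/(1.8 × 0.011) + 135 = 18225/0.0198 + 135 ≈ 920589.5 mm ≈ 921 m.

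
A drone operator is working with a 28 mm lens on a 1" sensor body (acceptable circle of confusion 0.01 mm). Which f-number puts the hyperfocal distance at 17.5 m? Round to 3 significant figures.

Rearrange H = f²/(N·c) + f for N: N = f² / ((H − f)·c).
N = 28² / ((17500 − 28) × 0.01) = 784 / 174.7 ≈ 4.49.

f/4.49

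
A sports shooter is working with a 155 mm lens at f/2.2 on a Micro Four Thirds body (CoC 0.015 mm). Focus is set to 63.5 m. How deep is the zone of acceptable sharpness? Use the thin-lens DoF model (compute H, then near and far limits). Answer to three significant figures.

11.1 m

Hyperfocal distance H = f²/(N·c) + f = 155²/(2.2 × 0.015) + 155 = 24025/0.033 + 155 ≈ 728185.3 mm ≈ 728.2 m.
Near limit Dn = s·(H − f)/(H + s − 2f) = 63500 × (728185.3 − 155) / (728185.3 + 63500 − 2 × 155) = 63500 × 728030.3 / 791375.3 ≈ 58417 mm.
Far limit Df = s·(H − f)/(H − s) = 63500 × (728185.3 − 155) / (728185.3 − 63500) = 63500 × 728030.3 / 664685.3 ≈ 69552 mm.
Depth of field = Df − Dn = 69552 − 58417 ≈ 11135 mm ≈ 11.1 m.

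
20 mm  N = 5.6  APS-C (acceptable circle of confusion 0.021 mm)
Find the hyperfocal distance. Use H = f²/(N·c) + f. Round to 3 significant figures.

Hyperfocal distance H = f²/(N·c) + f = 20²/(5.6 × 0.021) + 20 = 400/0.1176 + 20 ≈ 3421.4 mm ≈ 3.42 m.

3.42 m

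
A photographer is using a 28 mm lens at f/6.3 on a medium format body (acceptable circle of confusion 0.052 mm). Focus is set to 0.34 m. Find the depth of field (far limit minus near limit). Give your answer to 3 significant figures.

Hyperfocal distance H = f²/(N·c) + f = 28²/(6.3 × 0.052) + 28 = 784/0.3276 + 28 ≈ 2421.2 mm ≈ 2.421 m.
Near limit Dn = s·(H − f)/(H + s − 2f) = 340 × (2421.2 − 28) / (2421.2 + 340 − 2 × 28) = 340 × 2393.2 / 2705.2 ≈ 300.786 mm.
Far limit Df = s·(H − f)/(H − s) = 340 × (2421.2 − 28) / (2421.2 − 340) = 340 × 2393.2 / 2081.2 ≈ 390.972 mm.
Depth of field = Df − Dn = 390.972 − 300.786 ≈ 90.186 mm.

90.2 mm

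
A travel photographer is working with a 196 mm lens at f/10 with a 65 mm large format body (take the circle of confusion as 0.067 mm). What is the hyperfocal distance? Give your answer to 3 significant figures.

Hyperfocal distance H = f²/(N·c) + f = 196²/(10 × 0.067) + 196 = 38416/0.67 + 196 ≈ 57533.3 mm ≈ 57.5 m.

57.5 m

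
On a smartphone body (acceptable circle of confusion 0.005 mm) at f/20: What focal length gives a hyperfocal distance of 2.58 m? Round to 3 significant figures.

From H = f²/(N·c) + f, with f ≪ H: f ≈ √(H·N·c) = √(2580 × 20 × 0.005) = √258.00 ≈ 16.06 mm.
Exact: f² + N·c·f − N·c·H = 0 ⇒ f = (−N·c + √((N·c)² + 4·N·c·H))/2 = (−0.1 + √1032.0)/2 ≈ 16.012 mm ≈ 16.0 mm.

16.0 mm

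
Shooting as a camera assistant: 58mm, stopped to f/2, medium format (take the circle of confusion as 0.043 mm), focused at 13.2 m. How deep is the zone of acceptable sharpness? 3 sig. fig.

10.0 m

Hyperfocal distance H = f²/(N·c) + f = 58²/(2 × 0.043) + 58 = 3364/0.086 + 58 ≈ 39174.3 mm ≈ 39.17 m.
Near limit Dn = s·(H − f)/(H + s − 2f) = 13200 × (39174.3 − 58) / (39174.3 + 13200 − 2 × 58) = 13200 × 39116.3 / 52258.3 ≈ 9880.4 mm.
Far limit Df = s·(H − f)/(H − s) = 13200 × (39174.3 − 58) / (39174.3 − 13200) = 13200 × 39116.3 / 25974.3 ≈ 19878.7 mm.
Depth of field = Df − Dn = 19878.7 − 9880.4 ≈ 9998.3 mm ≈ 10.0 m.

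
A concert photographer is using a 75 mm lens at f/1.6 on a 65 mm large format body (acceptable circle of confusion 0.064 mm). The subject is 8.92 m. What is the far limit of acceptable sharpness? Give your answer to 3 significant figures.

10.6 m

Hyperfocal distance H = f²/(N·c) + f = 75²/(1.6 × 0.064) + 75 = 5625/0.1024 + 75 ≈ 55006.6 mm ≈ 55.01 m.
Far limit Df = s·(H − f)/(H − s) = 8920 × (55006.6 − 75) / (55006.6 − 8920) = 8920 × 54931.6 / 46086.6 ≈ 10632 mm ≈ 10.6 m.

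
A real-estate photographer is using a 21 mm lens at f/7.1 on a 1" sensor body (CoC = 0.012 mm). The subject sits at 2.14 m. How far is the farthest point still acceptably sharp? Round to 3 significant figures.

Hyperfocal distance H = f²/(N·c) + f = 21²/(7.1 × 0.012) + 21 = 441/0.0852 + 21 ≈ 5197.1 mm ≈ 5.197 m.
Far limit Df = s·(H − f)/(H − s) = 2140 × (5197.1 − 21) / (5197.1 − 2140) = 2140 × 5176.1 / 3057.1 ≈ 3623.3 mm ≈ 3.62 m.

3.62 m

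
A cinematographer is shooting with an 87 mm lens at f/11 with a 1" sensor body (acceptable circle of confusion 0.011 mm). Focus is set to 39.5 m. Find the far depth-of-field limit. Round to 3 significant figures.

107 m

Hyperfocal distance H = f²/(N·c) + f = 87²/(11 × 0.011) + 87 = 7569/0.121 + 87 ≈ 62640.7 mm ≈ 62.64 m.
Far limit Df = s·(H − f)/(H − s) = 39500 × (62640.7 − 87) / (62640.7 − 39500) = 39500 × 62553.7 / 23140.7 ≈ 106776 mm ≈ 107 m.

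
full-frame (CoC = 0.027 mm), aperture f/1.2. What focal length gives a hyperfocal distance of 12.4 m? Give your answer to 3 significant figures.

20.0 mm

From H = f²/(N·c) + f, with f ≪ H: f ≈ √(H·N·c) = √(12400 × 1.2 × 0.027) = √401.76 ≈ 20.04 mm.
The +f correction barely moves this — solving exactly, f² + N·c·f − N·c·H = 0 ⇒ f = (−N·c + √((N·c)² + 4·N·c·H))/2 = (−0.0324 + √1607.0)/2 ≈ 20.028 mm, so f ≈ 20.0 mm.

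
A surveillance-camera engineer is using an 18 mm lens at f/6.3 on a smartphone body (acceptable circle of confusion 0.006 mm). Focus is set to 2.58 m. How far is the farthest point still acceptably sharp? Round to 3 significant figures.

Hyperfocal distance H = f²/(N·c) + f = 18²/(6.3 × 0.006) + 18 = 324/0.0378 + 18 ≈ 8589.4 mm ≈ 8.589 m.
Far limit Df = s·(H − f)/(H − s) = 2580 × (8589.4 − 18) / (8589.4 − 2580) = 2580 × 8571.4 / 6009.4 ≈ 3679.9 mm ≈ 3.68 m.

3.68 m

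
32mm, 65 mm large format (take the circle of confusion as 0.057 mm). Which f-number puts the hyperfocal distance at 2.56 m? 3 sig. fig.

Rearrange H = f²/(N·c) + f for N: N = f² / ((H − f)·c).
N = 32² / ((2560 − 32) × 0.057) = 1024 / 144.1 ≈ 7.11.

f/7.11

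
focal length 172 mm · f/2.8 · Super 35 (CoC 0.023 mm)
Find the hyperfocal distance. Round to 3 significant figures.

Hyperfocal distance H = f²/(N·c) + f = 172²/(2.8 × 0.023) + 172 = 29584/0.0644 + 172 ≈ 459550.9 mm ≈ 460 m.

460 m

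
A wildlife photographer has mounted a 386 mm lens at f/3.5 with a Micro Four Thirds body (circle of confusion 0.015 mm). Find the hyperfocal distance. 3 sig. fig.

Hyperfocal distance H = f²/(N·c) + f = 386²/(3.5 × 0.015) + 386 = 148996/0.0525 + 386 ≈ 2838405.0 mm ≈ 2840 m.

2840 m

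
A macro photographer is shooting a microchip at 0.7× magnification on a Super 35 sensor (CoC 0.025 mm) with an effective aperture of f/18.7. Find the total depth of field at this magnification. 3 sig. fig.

1.91 mm

At magnification m, DoF ≈ 2·N_eff·c/m² = 2 × 18.7 × 0.025 / 0.7² = 0.935 / 0.49 ≈ 1.91 mm.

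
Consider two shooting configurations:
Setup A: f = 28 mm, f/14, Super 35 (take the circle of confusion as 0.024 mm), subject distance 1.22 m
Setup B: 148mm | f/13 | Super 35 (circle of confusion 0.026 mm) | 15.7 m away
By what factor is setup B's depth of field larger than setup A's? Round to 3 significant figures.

4.74

Setup A: H = 28²/(14×0.024) + 28 ≈ 2361.3 mm; DoF = Df − Dn = 2494.2 − 807.5 ≈ 1686.7 mm.
Setup B: H = 148²/(13×0.026) + 148 ≈ 64952.7 mm; DoF = Df − Dn = 20657.4 − 12661.5 ≈ 7995.9 mm.
Ratio = 7995.9 / 1686.7 ≈ 4.74.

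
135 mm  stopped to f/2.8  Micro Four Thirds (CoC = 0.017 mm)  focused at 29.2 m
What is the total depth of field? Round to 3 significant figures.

Hyperfocal distance H = f²/(N·c) + f = 135²/(2.8 × 0.017) + 135 = 18225/0.0476 + 135 ≈ 383013.2 mm ≈ 383.0 m.
Near limit Dn = s·(H − f)/(H + s − 2f) = 29200 × (383013.2 − 135) / (383013.2 + 29200 − 2 × 135) = 29200 × 382878.2 / 411943.2 ≈ 27139.8 mm.
Far limit Df = s·(H − f)/(H − s) = 29200 × (383013.2 − 135) / (383013.2 − 29200) = 29200 × 382878.2 / 353813.2 ≈ 31598.7 mm.
Depth of field = Df − Dn = 31598.7 − 27139.8 ≈ 4458.9 mm ≈ 4.46 m.

4.46 m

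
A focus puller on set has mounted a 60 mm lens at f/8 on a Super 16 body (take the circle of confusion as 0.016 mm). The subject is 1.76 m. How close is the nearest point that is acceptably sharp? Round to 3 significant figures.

Hyperfocal distance H = f²/(N·c) + f = 60²/(8 × 0.016) + 60 = 3600/0.128 + 60 ≈ 28185.0 mm ≈ 28.18 m.
Near limit Dn = s·(H − f)/(H + s − 2f) = 1760 × (28185.0 − 60) / (28185.0 + 1760 − 2 × 60) = 1760 × 28125.0 / 29825.0 ≈ 1659.7 mm ≈ 1.66 m.

1.66 m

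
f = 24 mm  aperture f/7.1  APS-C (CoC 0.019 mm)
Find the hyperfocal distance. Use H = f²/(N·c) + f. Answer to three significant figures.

4.29 m

Hyperfocal distance H = f²/(N·c) + f = 24²/(7.1 × 0.019) + 24 = 576/0.1349 + 24 ≈ 4293.8 mm ≈ 4.29 m.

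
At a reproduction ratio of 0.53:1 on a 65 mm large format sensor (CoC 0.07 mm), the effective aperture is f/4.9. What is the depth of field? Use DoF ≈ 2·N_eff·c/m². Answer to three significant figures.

At magnification m, DoF ≈ 2·N_eff·c/m² = 2 × 4.9 × 0.07 / 0.53² = 0.686 / 0.2809 ≈ 2.44 mm.

2.44 mm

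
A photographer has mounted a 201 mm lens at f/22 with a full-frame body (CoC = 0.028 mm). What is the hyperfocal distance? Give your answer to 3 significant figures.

65.8 m

Hyperfocal distance H = f²/(N·c) + f = 201²/(22 × 0.028) + 201 = 40401/0.616 + 201 ≈ 65787.0 mm ≈ 65.8 m.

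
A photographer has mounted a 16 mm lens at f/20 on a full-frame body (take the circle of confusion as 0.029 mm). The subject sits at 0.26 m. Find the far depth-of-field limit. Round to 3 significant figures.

Hyperfocal distance H = f²/(N·c) + f = 16²/(20 × 0.029) + 16 = 256/0.58 + 16 ≈ 457.4 mm ≈ 0.457 m.
Far limit Df = s·(H − f)/(H − s) = 260 × (457.4 − 16) / (457.4 − 260) = 260 × 441.4 / 197.4 ≈ 581.41 mm ≈ 0.581 m.

0.581 m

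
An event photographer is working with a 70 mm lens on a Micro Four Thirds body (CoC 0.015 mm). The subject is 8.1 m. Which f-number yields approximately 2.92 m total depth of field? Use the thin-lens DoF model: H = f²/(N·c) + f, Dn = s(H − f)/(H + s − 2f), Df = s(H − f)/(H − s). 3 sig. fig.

Write h = H − f = f²/(N·c). The thin-lens limits are Dn = s·h/(h + (s−f)) and Df = s·h/(h − (s−f)), so DoF = Df − Dn = 2·s·(s−f)·h / (h² − (s−f)²).
That is a quadratic in h: DoF·h² − 2·s·(s−f)·h − DoF·(s−f)² = 0 ⇒ h = (s−f)·(s + √(s² + DoF²)) / DoF = 8030 × (8100 + √(8100² + 2920²)) / 2920 = 8030 × (8100 + 8610.25) / 2920 ≈ 45953 mm.
Then N = f²/(c·h) = 70² / (0.015 × 45953) = 4900 / 689.30 ≈ 7.11.

f/7.11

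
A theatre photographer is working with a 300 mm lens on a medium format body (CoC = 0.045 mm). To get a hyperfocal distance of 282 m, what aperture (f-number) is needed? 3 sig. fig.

Rearrange H = f²/(N·c) + f for N: N = f² / ((H − f)·c).
N = 300² / ((282000 − 300) × 0.045) = 90000 / 12676 ≈ 7.10.

f/7.10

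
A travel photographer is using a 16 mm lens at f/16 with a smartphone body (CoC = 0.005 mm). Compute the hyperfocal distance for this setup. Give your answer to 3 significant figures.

3.22 m

Hyperfocal distance H = f²/(N·c) + f = 16²/(16 × 0.005) + 16 = 256/0.08 + 16 ≈ 3216.0 mm ≈ 3.22 m.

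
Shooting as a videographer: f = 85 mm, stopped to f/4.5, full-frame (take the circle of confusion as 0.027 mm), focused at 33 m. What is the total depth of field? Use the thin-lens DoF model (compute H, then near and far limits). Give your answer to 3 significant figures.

52.7 m

Hyperfocal distance H = f²/(N·c) + f = 85²/(4.5 × 0.027) + 85 = 7225/0.1215 + 85 ≈ 59550.0 mm ≈ 59.55 m.
Near limit Dn = s·(H − f)/(H + s − 2f) = 33000 × (59550.0 − 85) / (59550.0 + 33000 − 2 × 85) = 33000 × 59465.0 / 92380.0 ≈ 21242 mm.
Far limit Df = s·(H − f)/(H − s) = 33000 × (59550.0 − 85) / (59550.0 − 33000) = 33000 × 59465.0 / 26550.0 ≈ 73911 mm.
Depth of field = Df − Dn = 73911 − 21242 ≈ 52669 mm ≈ 52.7 m.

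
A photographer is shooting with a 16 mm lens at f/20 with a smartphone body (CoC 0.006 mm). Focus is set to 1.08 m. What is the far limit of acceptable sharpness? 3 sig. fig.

Hyperfocal distance H = f²/(N·c) + f = 16²/(20 × 0.006) + 16 = 256/0.12 + 16 ≈ 2149.3 mm ≈ 2.149 m.
Far limit Df = s·(H − f)/(H − s) = 1080 × (2149.3 − 16) / (2149.3 − 1080) = 1080 × 2133.3 / 1069.3 ≈ 2154.6 mm ≈ 2.15 m.

2.15 m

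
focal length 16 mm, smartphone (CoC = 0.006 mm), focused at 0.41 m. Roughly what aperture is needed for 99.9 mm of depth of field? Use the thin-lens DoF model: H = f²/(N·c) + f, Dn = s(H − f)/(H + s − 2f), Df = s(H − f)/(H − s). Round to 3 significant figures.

Write h = H − f = f²/(N·c). The thin-lens limits are Dn = s·h/(h + (s−f)) and Df = s·h/(h − (s−f)), so DoF = Df − Dn = 2·s·(s−f)·h / (h² − (s−f)²).
That is a quadratic in h: DoF·h² − 2·s·(s−f)·h − DoF·(s−f)² = 0 ⇒ h = (s−f)·(s + √(s² + DoF²)) / DoF = 394 × (410 + √(410² + 99.9²)) / 99.9 = 394 × (410 + 421.995) / 99.9 ≈ 3281.3 mm.
Then N = f²/(c·h) = 16² / (0.006 × 3281.3) = 256 / 19.688 ≈ 13.

f/13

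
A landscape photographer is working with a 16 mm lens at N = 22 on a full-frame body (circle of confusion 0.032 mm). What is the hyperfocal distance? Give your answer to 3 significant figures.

Hyperfocal distance H = f²/(N·c) + f = 16²/(22 × 0.032) + 16 = 256/0.704 + 16 ≈ 379.6 mm ≈ 0.380 m.

380 mm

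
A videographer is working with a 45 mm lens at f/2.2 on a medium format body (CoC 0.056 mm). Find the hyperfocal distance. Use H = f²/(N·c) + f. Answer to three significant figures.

16.5 m

Hyperfocal distance H = f²/(N·c) + f = 45²/(2.2 × 0.056) + 45 = 2025/0.1232 + 45 ≈ 16481.7 mm ≈ 16.5 m.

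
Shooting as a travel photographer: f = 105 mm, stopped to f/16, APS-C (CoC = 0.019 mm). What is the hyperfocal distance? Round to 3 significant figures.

Hyperfocal distance H = f²/(N·c) + f = 105²/(16 × 0.019) + 105 = 11025/0.304 + 105 ≈ 36371.4 mm ≈ 36.4 m.

36.4 m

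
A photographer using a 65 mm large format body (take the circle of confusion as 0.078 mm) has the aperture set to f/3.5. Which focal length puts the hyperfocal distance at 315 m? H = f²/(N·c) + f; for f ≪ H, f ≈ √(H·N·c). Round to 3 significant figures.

293 mm

From H = f²/(N·c) + f, with f ≪ H: f ≈ √(H·N·c) = √(315000 × 3.5 × 0.078) = √85995 ≈ 293.2 mm.
The +f correction barely moves this — solving exactly, f² + N·c·f − N·c·H = 0 ⇒ f = (−N·c + √((N·c)² + 4·N·c·H))/2 = (−0.273 + √343980)/2 ≈ 293.11 mm, so f ≈ 293 mm.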